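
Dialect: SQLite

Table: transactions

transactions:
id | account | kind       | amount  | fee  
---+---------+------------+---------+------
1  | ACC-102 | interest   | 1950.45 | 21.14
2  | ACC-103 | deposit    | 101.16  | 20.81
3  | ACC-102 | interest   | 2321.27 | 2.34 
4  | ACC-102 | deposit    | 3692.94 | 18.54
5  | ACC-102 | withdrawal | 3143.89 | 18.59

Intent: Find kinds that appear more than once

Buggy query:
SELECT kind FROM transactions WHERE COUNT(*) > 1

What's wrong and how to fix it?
Bug: COUNT(*) is an aggregate and cannot be used in WHERE

Fix: Group first, then use HAVING for the count condition

Corrected query:
SELECT kind FROM transactions GROUP BY kind HAVING COUNT(*) > 1

Result:
kind    
--------
deposit 
interest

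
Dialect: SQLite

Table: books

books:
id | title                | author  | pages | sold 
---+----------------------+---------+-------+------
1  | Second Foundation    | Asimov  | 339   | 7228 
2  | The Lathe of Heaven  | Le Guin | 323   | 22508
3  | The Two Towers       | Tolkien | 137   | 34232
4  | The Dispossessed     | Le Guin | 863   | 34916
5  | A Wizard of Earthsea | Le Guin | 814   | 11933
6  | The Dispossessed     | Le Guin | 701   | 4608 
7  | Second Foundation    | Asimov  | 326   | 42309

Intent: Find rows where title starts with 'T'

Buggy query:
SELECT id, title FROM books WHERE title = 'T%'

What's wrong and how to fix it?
Bug: Wildcards only work with LIKE; '=' treats '%' as a literal character

Fix: Replace '=' with LIKE so 'T%' is treated as a pattern

Corrected query:
SELECT id, title FROM books WHERE title LIKE 'T%'

Result:
id | title              
---+--------------------
2  | The Lathe of Heaven
3  | The Two Towers     
4  | The Dispossessed   
6  | The Dispossessed   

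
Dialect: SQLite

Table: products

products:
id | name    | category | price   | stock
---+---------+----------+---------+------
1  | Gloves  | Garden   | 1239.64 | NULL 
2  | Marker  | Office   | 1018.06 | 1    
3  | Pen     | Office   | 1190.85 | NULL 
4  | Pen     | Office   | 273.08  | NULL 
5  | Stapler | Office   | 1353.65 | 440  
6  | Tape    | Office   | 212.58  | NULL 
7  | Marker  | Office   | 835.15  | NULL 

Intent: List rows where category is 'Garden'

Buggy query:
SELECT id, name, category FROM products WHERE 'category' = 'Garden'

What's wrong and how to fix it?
Bug: Single quotes denote string literals in SQL; the column name is being compared as a constant string

Fix: Reference the column as category without single quotes

Corrected query:
SELECT id, name, category FROM products WHERE category = 'Garden'

Result:
id | name   | category
---+--------+---------
1  | Gloves | Garden  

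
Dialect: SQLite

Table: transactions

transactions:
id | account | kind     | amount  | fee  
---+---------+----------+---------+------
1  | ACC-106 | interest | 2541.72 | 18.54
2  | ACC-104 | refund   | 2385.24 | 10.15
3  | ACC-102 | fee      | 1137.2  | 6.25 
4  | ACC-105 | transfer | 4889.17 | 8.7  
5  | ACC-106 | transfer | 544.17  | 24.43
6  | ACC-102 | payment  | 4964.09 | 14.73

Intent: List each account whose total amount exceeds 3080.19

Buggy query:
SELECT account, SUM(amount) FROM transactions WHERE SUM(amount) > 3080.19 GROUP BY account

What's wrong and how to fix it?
Bug: SUM(amount) is an aggregate, but WHERE filters rows before aggregation

Fix: Use HAVING (which filters groups after aggregation) instead of WHERE

Corrected query:
SELECT account, SUM(amount) FROM transactions GROUP BY account HAVING SUM(amount) > 3080.19

Result:
account | SUM(amount)
--------+------------
ACC-102 | 6101.29    
ACC-105 | 4889.17    
ACC-106 | 3085.89    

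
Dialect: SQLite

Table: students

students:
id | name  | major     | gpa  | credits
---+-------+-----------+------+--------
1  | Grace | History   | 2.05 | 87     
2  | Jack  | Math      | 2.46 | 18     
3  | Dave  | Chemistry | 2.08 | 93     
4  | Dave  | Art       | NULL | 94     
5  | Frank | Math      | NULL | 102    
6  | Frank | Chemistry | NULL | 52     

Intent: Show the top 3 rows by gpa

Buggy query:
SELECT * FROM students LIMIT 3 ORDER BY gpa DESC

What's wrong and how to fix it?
Bug: ORDER BY cannot follow LIMIT; LIMIT is the final clause

Fix: Swap the clauses: ORDER BY first, then LIMIT

Corrected query:
SELECT * FROM students ORDER BY gpa DESC LIMIT 3

Result:
id | name  | major     | gpa  | credits
---+-------+-----------+------+--------
2  | Jack  | Math      | 2.46 | 18     
3  | Dave  | Chemistry | 2.08 | 93     
1  | Grace | History   | 2.05 | 87     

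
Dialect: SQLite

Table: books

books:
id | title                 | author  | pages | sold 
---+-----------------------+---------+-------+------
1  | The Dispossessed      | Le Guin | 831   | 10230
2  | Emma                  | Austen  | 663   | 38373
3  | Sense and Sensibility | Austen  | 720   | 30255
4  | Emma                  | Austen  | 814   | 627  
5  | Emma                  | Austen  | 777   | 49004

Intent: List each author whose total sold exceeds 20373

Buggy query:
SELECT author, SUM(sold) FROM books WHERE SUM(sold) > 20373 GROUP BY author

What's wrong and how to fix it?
Bug: WHERE runs before GROUP BY, so aggregates aren't available there

Fix: Move the aggregate condition to a HAVING clause

Corrected query:
SELECT author, SUM(sold) FROM books GROUP BY author HAVING SUM(sold) > 20373

Result:
author | SUM(sold)
-------+----------
Austen | 118259   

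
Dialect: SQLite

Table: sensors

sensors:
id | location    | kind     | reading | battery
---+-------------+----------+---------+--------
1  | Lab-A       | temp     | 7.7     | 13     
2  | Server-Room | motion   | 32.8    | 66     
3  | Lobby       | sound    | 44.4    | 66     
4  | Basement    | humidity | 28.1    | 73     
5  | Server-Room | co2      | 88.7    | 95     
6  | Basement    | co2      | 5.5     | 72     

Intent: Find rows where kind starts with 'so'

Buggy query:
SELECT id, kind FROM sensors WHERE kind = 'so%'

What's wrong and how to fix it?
Bug: '=' compares the literal string including the % character; pattern matching needs LIKE

Fix: Replace '=' with LIKE so 'so%' is treated as a pattern

Corrected query:
SELECT id, kind FROM sensors WHERE kind LIKE 'so%'

Result:
id | kind 
---+------
3  | sound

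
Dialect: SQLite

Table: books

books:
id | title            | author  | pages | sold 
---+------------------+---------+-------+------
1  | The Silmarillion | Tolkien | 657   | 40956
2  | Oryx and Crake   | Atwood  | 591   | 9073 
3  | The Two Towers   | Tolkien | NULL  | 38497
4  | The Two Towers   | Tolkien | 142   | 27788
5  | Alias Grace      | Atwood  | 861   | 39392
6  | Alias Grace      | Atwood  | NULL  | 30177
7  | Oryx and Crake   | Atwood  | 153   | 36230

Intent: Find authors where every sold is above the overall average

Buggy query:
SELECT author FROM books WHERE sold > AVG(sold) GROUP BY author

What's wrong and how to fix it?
Bug: AVG() is an aggregate; it can't sit directly in WHERE

Fix: Use a subquery for AVG and a HAVING MIN(...) filter so the condition holds for every row in the group

Corrected query:
SELECT author FROM books GROUP BY author HAVING MIN(sold) > (SELECT AVG(sold) FROM books)

Result:
(no rows)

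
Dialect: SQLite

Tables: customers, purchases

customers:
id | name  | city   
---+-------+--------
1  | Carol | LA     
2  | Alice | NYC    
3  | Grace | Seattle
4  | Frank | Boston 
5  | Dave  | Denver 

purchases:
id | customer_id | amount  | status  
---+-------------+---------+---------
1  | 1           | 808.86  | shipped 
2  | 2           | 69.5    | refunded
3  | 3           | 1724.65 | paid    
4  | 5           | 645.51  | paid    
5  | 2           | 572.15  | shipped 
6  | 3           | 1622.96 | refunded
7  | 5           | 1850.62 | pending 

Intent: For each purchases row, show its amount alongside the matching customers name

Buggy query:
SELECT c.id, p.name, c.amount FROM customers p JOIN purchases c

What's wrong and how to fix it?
Bug: Missing join condition: each purchases row is matched to all customers rows instead of just its own

Fix: Add ON c.customer_id = p.id to the JOIN

Corrected query:
SELECT c.id, p.name, c.amount FROM customers p JOIN purchases c ON c.customer_id = p.id

Result:
id | name  | amount 
---+-------+--------
1  | Carol | 808.86 
2  | Alice | 69.5   
3  | Grace | 1724.65
4  | Dave  | 645.51 
5  | Alice | 572.15 
6  | Grace | 1622.96
7  | Dave  | 1850.62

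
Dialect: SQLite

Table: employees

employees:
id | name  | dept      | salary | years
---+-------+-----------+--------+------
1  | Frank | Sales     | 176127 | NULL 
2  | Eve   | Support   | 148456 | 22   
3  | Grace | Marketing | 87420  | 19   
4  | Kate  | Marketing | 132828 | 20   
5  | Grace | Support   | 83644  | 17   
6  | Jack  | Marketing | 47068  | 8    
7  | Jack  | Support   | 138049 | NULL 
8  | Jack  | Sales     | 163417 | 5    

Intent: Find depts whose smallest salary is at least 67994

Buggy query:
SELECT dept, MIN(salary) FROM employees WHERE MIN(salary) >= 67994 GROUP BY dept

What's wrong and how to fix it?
Bug: MIN() in WHERE is a misuse of aggregate

Fix: Use HAVING for the per-group MIN condition

Corrected query:
SELECT dept, MIN(salary) FROM employees GROUP BY dept HAVING MIN(salary) >= 67994

Result:
dept    | MIN(salary)
--------+------------
Sales   | 163417     
Support | 83644      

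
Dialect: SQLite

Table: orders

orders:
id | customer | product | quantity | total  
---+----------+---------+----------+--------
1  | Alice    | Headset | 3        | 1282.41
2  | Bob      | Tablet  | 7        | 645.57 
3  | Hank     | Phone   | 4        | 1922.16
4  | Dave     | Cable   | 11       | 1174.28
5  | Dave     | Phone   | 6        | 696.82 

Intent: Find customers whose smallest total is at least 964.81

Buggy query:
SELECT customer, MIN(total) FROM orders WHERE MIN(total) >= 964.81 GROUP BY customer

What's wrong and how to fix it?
Bug: Aggregates like MIN are computed per group after WHERE runs

Fix: Use HAVING for the per-group MIN condition

Corrected query:
SELECT customer, MIN(total) FROM orders GROUP BY customer HAVING MIN(total) >= 964.81

Result:
customer | MIN(total)
---------+-----------
Alice    | 1282.41   
Hank     | 1922.16   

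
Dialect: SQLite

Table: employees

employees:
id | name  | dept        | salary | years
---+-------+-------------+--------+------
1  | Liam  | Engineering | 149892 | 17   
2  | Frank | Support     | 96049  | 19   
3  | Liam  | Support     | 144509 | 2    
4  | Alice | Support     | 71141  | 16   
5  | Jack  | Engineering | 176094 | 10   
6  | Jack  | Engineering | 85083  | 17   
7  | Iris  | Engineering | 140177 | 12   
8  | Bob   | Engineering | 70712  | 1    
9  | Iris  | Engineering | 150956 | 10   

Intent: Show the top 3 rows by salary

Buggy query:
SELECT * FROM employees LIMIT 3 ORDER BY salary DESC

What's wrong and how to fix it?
Bug: LIMIT must come after ORDER BY

Fix: Sort with ORDER BY, then apply LIMIT

Corrected query:
SELECT * FROM employees ORDER BY salary DESC LIMIT 3

Result:
id | name | dept        | salary | years
---+------+-------------+--------+------
5  | Jack | Engineering | 176094 | 10   
9  | Iris | Engineering | 150956 | 10   
1  | Liam | Engineering | 149892 | 17   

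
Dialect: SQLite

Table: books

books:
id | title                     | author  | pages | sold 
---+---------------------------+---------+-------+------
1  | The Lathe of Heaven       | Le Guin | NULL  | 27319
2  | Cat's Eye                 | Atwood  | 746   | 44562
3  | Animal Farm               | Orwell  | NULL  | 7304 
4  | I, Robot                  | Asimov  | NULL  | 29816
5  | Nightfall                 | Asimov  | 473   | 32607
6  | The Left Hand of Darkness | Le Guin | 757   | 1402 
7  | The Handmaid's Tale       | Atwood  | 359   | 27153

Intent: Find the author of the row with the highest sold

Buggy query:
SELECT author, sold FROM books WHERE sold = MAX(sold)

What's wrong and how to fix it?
Bug: MAX(sold) is an aggregate and cannot be used directly in WHERE

Fix: Wrap MAX in a scalar subquery so WHERE compares against a single value

Corrected query:
SELECT author, sold FROM books WHERE sold = (SELECT MAX(sold) FROM books)

Result:
author | sold 
-------+------
Atwood | 44562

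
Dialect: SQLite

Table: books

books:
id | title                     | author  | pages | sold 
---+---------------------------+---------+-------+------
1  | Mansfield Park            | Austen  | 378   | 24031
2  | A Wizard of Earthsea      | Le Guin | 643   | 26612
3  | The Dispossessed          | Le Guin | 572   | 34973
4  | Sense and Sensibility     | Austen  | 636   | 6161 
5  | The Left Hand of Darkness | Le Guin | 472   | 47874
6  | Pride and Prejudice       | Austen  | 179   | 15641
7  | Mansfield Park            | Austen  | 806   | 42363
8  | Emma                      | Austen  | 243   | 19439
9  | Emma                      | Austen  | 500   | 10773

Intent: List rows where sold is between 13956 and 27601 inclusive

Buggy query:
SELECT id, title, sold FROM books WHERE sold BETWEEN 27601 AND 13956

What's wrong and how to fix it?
Bug: The bounds are reversed; BETWEEN a AND b requires a <= b to match anything

Fix: Write BETWEEN 13956 AND 27601

Corrected query:
SELECT id, title, sold FROM books WHERE sold BETWEEN 13956 AND 27601

Result:
id | title                | sold 
---+----------------------+------
1  | Mansfield Park       | 24031
2  | A Wizard of Earthsea | 26612
6  | Pride and Prejudice  | 15641
8  | Emma                 | 19439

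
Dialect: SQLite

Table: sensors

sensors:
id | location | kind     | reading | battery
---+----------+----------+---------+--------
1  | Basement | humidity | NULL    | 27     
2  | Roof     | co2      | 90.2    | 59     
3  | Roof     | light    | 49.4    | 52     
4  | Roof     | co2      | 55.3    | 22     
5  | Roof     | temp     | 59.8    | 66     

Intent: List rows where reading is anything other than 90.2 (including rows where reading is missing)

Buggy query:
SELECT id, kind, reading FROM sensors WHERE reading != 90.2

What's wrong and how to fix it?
Bug: 'reading != 90.2' is unknown when reading is NULL, so NULL rows are silently excluded

Fix: Handle NULL separately with IS NULL alongside the inequality

Corrected query:
SELECT id, kind, reading FROM sensors WHERE reading != 90.2 OR reading IS NULL

Result:
id | kind     | reading
---+----------+--------
1  | humidity | NULL   
3  | light    | 49.4   
4  | co2      | 55.3   
5  | temp     | 59.8   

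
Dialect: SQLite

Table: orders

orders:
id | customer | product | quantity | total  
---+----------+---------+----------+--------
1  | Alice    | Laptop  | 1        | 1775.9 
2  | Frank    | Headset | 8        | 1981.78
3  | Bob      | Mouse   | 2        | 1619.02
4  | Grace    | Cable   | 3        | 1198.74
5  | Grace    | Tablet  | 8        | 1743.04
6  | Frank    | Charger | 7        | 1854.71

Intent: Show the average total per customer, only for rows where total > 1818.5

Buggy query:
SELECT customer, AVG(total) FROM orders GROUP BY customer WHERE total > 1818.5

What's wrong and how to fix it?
Bug: WHERE cannot follow GROUP BY

Fix: Move the WHERE clause before GROUP BY

Corrected query:
SELECT customer, AVG(total) FROM orders WHERE total > 1818.5 GROUP BY customer

Result:
customer | AVG(total)
---------+-----------
Frank    | 1918.245  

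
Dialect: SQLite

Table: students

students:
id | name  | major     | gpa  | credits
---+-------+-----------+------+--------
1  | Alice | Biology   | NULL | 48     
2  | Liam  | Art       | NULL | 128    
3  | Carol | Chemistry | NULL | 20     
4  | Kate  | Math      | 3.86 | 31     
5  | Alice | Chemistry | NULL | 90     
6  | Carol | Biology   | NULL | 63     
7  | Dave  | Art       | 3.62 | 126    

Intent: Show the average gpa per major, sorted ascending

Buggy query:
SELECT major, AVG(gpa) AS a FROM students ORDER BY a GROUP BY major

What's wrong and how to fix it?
Bug: GROUP BY must precede ORDER BY

Fix: Move ORDER BY to the end, after GROUP BY

Corrected query:
SELECT major, AVG(gpa) AS a FROM students GROUP BY major ORDER BY a

Result:
major     | a   
----------+-----
Biology   | NULL
Chemistry | NULL
Art       | 3.62
Math      | 3.86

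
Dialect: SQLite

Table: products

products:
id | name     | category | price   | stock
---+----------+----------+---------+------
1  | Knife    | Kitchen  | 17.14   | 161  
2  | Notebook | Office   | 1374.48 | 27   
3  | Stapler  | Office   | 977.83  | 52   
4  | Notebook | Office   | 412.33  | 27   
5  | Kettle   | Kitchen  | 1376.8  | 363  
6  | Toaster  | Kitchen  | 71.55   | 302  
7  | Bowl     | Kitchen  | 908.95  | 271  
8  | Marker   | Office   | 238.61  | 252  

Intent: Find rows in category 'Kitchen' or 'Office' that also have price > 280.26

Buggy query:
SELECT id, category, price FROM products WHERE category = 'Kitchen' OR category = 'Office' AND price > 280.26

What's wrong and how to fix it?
Bug: Without parentheses, AND is evaluated before OR, so the price filter only applies to the 'Office' branch

Fix: Group the OR with parentheses (or use IN), then AND the threshold

Corrected query:
SELECT id, category, price FROM products WHERE (category = 'Kitchen' OR category = 'Office') AND price > 280.26

Result:
id | category | price  
---+----------+--------
2  | Office   | 1374.48
3  | Office   | 977.83 
4  | Office   | 412.33 
5  | Kitchen  | 1376.8 
7  | Kitchen  | 908.95 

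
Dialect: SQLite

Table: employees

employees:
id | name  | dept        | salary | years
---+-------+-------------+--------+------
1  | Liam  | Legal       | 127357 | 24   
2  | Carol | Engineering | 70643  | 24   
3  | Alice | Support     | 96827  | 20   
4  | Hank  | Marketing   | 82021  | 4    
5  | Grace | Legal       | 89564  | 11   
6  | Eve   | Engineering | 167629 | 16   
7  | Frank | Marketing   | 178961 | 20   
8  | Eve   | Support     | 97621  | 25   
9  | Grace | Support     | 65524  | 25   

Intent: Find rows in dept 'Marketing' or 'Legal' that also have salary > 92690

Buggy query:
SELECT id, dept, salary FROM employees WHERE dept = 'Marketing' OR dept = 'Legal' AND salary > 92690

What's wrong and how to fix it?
Bug: Without parentheses, AND is evaluated before OR, so the salary filter only applies to the 'Legal' branch

Fix: Add parentheses around the OR so the AND applies to both alternatives

Corrected query:
SELECT id, dept, salary FROM employees WHERE (dept = 'Marketing' OR dept = 'Legal') AND salary > 92690

Result:
id | dept      | salary
---+-----------+-------
1  | Legal     | 127357
7  | Marketing | 178961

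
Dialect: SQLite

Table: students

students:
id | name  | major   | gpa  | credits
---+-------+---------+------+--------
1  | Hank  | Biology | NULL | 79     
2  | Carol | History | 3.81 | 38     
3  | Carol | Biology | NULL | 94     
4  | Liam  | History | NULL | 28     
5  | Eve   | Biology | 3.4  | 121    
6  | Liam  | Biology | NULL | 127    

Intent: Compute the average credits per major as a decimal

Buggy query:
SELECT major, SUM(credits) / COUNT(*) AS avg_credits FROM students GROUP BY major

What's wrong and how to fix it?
Bug: Both operands are integers, so '/' performs integer division and truncates

Fix: Multiply by 1.0 (or CAST to REAL) to force floating-point division

Corrected query:
SELECT major, SUM(credits) * 1.0 / COUNT(*) AS avg_credits FROM students GROUP BY major

Result:
major   | avg_credits
--------+------------
Biology | 105.25     
History | 33         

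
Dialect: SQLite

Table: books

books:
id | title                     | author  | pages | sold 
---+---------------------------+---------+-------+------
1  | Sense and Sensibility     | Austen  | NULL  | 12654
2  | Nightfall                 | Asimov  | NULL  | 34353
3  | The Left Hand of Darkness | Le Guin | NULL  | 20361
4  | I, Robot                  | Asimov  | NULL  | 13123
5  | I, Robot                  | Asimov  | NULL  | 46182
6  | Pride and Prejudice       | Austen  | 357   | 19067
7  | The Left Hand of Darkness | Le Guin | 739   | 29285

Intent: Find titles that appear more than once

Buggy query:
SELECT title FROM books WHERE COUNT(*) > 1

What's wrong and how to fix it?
Bug: WHERE can't reference COUNT(*); aggregates are computed after WHERE

Fix: GROUP BY title, then filter groups with HAVING COUNT(*) > 1

Corrected query:
SELECT title FROM books GROUP BY title HAVING COUNT(*) > 1

Result:
title                    
-------------------------
I, Robot                 
The Left Hand of Darkness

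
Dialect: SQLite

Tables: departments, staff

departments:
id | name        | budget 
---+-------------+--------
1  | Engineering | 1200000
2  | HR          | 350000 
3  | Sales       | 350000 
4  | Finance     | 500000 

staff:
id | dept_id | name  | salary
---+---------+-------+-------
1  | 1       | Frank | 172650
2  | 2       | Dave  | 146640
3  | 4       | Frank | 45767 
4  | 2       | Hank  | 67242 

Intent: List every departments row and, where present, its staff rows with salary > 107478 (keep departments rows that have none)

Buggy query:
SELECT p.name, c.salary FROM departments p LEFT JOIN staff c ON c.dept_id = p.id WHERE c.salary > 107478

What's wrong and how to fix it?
Bug: A WHERE condition on the right-hand table after LEFT JOIN drops unmatched parents

Fix: Move the right-table condition into the ON clause so unmatched parents are kept

Corrected query:
SELECT p.name, c.salary FROM departments p LEFT JOIN staff c ON c.dept_id = p.id AND c.salary > 107478

Result:
name        | salary
------------+-------
Engineering | 172650
HR          | 146640
Sales       | NULL  
Finance     | NULL  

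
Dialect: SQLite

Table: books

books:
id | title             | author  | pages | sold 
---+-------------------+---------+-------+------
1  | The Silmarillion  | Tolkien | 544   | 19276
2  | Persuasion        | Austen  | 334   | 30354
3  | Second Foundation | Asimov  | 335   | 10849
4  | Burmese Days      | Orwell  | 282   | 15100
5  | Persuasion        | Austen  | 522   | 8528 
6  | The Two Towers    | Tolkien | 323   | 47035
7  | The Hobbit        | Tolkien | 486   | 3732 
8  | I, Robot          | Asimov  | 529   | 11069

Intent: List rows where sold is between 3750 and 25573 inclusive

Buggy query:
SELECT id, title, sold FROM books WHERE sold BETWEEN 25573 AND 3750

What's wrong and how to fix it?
Bug: BETWEEN expects the lower bound first; with 25573 AND 3750 the range is empty

Fix: Write BETWEEN 3750 AND 25573

Corrected query:
SELECT id, title, sold FROM books WHERE sold BETWEEN 3750 AND 25573

Result:
id | title             | sold 
---+-------------------+------
1  | The Silmarillion  | 19276
3  | Second Foundation | 10849
4  | Burmese Days      | 15100
5  | Persuasion        | 8528 
8  | I, Robot          | 11069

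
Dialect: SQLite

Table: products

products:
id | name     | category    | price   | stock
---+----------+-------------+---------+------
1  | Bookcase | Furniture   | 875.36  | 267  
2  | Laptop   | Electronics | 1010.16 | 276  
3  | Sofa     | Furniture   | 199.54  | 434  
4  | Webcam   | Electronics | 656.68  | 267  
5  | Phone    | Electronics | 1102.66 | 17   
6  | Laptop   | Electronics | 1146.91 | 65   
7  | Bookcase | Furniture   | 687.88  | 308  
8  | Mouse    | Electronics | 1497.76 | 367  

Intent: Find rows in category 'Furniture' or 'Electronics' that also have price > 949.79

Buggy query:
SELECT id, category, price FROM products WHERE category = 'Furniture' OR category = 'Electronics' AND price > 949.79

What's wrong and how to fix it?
Bug: AND binds tighter than OR, so this parses as category = 'Furniture' OR (category = 'Electronics' AND price > 949.79)

Fix: Add parentheses around the OR so the AND applies to both alternatives

Corrected query:
SELECT id, category, price FROM products WHERE (category = 'Furniture' OR category = 'Electronics') AND price > 949.79

Result:
id | category    | price  
---+-------------+--------
2  | Electronics | 1010.16
5  | Electronics | 1102.66
6  | Electronics | 1146.91
8  | Electronics | 1497.76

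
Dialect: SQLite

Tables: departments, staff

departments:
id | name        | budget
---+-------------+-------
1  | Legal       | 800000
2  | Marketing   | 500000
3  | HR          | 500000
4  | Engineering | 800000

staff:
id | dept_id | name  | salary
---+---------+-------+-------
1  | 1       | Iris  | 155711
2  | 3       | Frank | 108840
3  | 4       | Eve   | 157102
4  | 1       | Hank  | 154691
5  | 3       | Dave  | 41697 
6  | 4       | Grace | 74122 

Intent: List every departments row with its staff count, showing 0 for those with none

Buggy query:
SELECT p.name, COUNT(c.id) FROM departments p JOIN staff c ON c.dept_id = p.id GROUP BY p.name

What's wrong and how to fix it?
Bug: An inner join excludes parents with zero children

Fix: Use LEFT JOIN so parents without children still appear (COUNT(c.id) gives 0)

Corrected query:
SELECT p.name, COUNT(c.id) FROM departments p LEFT JOIN staff c ON c.dept_id = p.id GROUP BY p.name

Result:
name        | COUNT(c.id)
------------+------------
Engineering | 2          
HR          | 2          
Legal       | 2          
Marketing   | 0          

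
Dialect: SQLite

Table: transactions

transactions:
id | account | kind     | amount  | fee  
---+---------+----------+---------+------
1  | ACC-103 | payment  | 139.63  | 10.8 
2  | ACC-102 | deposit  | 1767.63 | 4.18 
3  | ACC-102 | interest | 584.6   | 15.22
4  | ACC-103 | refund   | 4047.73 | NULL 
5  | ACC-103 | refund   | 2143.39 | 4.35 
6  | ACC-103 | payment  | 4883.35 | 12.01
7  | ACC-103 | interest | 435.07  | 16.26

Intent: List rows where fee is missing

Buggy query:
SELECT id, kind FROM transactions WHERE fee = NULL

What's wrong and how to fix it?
Bug: '= NULL' is always unknown in SQL three-valued logic, so no rows match

Fix: Replace '= NULL' with 'IS NULL'

Corrected query:
SELECT id, kind FROM transactions WHERE fee IS NULL

Result:
id | kind  
---+-------
4  | refund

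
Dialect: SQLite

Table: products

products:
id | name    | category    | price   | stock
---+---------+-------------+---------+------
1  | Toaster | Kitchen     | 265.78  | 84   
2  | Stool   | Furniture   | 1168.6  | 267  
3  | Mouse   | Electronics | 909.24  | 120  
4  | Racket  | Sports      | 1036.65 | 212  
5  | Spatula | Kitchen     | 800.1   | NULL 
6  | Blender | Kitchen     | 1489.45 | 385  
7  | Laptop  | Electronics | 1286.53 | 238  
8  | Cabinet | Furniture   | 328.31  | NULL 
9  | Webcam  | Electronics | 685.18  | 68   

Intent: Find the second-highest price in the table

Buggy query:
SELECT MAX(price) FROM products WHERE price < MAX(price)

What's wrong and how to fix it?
Bug: MAX(price) on the right of the comparison is an aggregate-in-WHERE error

Fix: Put the inner MAX in a scalar subquery

Corrected query:
SELECT MAX(price) FROM products WHERE price < (SELECT MAX(price) FROM products)

Result:
MAX(price)
----------
1286.53   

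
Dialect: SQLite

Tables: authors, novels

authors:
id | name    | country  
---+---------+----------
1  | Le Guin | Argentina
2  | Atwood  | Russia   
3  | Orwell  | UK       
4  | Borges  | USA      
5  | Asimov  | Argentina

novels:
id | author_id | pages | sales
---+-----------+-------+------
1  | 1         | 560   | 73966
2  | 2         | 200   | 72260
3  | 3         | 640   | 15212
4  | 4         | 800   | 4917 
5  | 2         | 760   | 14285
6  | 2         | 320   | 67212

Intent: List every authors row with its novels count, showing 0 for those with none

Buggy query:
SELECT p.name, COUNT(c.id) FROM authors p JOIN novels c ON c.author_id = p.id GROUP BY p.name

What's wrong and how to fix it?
Bug: INNER JOIN drops authors rows that have no matching novels rows

Fix: Use LEFT JOIN so parents without children still appear (COUNT(c.id) gives 0)

Corrected query:
SELECT p.name, COUNT(c.id) FROM authors p LEFT JOIN novels c ON c.author_id = p.id GROUP BY p.name

Result:
name    | COUNT(c.id)
--------+------------
Asimov  | 0          
Atwood  | 3          
Borges  | 1          
Le Guin | 1          
Orwell  | 1          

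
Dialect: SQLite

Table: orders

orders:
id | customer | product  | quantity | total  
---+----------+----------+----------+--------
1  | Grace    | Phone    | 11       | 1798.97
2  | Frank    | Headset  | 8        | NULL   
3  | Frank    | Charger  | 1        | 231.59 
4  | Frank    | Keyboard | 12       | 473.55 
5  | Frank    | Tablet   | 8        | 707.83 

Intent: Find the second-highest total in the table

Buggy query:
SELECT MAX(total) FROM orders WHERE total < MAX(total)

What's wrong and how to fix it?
Bug: The inner MAX is an aggregate inside WHERE, which is not allowed

Fix: Put the inner MAX in a scalar subquery

Corrected query:
SELECT MAX(total) FROM orders WHERE total < (SELECT MAX(total) FROM orders)

Result:
MAX(total)
----------
707.83    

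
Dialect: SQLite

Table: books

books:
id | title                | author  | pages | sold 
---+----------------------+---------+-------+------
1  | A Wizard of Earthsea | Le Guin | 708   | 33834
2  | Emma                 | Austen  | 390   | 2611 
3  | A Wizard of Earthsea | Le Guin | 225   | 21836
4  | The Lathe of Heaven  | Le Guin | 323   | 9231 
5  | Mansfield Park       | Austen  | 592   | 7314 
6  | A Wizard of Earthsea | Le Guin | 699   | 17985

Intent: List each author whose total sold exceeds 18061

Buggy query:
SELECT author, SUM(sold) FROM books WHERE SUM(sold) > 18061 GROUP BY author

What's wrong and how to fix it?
Bug: SUM(sold) is an aggregate, but WHERE filters rows before aggregation

Fix: Move the aggregate condition to a HAVING clause

Corrected query:
SELECT author, SUM(sold) FROM books GROUP BY author HAVING SUM(sold) > 18061

Result:
author  | SUM(sold)
--------+----------
Le Guin | 82886    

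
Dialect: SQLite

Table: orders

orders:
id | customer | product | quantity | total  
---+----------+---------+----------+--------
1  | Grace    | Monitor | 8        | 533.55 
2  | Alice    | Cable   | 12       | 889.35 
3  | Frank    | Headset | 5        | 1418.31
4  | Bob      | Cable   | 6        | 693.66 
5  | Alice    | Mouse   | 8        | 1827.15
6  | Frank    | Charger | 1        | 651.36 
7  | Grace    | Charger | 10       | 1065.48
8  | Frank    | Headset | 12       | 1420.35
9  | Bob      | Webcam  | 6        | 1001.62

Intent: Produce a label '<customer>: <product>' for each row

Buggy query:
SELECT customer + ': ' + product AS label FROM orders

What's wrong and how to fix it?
Bug: '+' is numeric addition; on text columns SQLite converts them to 0 instead of concatenating

Fix: Use the || operator for string concatenation

Corrected query:
SELECT customer || ': ' || product AS label FROM orders

Result:
label         
--------------
Grace: Monitor
Alice: Cable  
Frank: Headset
Bob: Cable    
Alice: Mouse  
Frank: Charger
Grace: Charger
Frank: Headset
Bob: Webcam   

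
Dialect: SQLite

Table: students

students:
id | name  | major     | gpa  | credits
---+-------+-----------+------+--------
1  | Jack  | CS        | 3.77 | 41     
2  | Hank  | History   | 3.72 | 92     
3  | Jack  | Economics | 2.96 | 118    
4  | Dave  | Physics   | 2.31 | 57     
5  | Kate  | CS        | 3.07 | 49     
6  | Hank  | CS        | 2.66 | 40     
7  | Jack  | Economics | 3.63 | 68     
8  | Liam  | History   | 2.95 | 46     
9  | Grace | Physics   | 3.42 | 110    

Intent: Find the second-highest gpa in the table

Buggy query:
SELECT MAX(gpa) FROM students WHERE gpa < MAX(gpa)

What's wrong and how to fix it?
Bug: The inner MAX is an aggregate inside WHERE, which is not allowed

Fix: Put the inner MAX in a scalar subquery

Corrected query:
SELECT MAX(gpa) FROM students WHERE gpa < (SELECT MAX(gpa) FROM students)

Result:
MAX(gpa)
--------
3.72    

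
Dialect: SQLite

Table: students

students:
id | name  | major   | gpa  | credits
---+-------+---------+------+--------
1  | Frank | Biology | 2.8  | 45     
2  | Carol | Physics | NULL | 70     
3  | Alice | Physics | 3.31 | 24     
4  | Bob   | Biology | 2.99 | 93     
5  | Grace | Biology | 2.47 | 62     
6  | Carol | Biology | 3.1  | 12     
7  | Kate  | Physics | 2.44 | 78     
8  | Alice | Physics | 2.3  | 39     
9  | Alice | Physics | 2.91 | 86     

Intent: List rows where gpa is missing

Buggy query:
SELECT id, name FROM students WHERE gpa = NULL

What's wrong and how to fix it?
Bug: '= NULL' is always unknown in SQL three-valued logic, so no rows match

Fix: Replace '= NULL' with 'IS NULL'

Corrected query:
SELECT id, name FROM students WHERE gpa IS NULL

Result:
id | name 
---+------
2  | Carol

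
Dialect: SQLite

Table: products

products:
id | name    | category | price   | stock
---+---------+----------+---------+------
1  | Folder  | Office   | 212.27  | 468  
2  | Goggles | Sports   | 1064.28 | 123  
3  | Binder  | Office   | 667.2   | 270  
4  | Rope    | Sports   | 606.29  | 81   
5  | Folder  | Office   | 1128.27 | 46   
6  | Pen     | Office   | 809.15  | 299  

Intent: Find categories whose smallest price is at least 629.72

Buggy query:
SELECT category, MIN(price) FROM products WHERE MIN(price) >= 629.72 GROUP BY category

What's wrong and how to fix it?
Bug: MIN() in WHERE is a misuse of aggregate

Fix: Replace WHERE with HAVING after the GROUP BY

Corrected query:
SELECT category, MIN(price) FROM products GROUP BY category HAVING MIN(price) >= 629.72

Result:
(no rows)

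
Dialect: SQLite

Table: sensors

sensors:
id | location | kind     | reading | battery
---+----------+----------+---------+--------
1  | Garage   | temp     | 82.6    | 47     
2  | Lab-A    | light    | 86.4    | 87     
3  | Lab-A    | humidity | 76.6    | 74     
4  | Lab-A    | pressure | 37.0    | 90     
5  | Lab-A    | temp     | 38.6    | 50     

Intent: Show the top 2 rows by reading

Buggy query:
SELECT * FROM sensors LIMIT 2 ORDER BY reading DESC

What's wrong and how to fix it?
Bug: ORDER BY cannot follow LIMIT; LIMIT is the final clause

Fix: Swap the clauses: ORDER BY first, then LIMIT

Corrected query:
SELECT * FROM sensors ORDER BY reading DESC LIMIT 2

Result:
id | location | kind  | reading | battery
---+----------+-------+---------+--------
2  | Lab-A    | light | 86.4    | 87     
1  | Garage   | temp  | 82.6    | 47     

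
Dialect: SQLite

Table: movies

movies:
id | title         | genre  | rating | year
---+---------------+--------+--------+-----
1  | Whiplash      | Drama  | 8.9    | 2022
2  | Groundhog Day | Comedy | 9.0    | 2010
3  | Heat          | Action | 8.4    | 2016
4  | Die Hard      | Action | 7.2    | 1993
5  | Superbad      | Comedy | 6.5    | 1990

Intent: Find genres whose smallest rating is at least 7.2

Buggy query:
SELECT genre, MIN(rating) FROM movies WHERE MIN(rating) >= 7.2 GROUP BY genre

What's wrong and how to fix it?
Bug: MIN() in WHERE is a misuse of aggregate

Fix: Use HAVING for the per-group MIN condition

Corrected query:
SELECT genre, MIN(rating) FROM movies GROUP BY genre HAVING MIN(rating) >= 7.2

Result:
genre  | MIN(rating)
-------+------------
Action | 7.2        
Drama  | 8.9        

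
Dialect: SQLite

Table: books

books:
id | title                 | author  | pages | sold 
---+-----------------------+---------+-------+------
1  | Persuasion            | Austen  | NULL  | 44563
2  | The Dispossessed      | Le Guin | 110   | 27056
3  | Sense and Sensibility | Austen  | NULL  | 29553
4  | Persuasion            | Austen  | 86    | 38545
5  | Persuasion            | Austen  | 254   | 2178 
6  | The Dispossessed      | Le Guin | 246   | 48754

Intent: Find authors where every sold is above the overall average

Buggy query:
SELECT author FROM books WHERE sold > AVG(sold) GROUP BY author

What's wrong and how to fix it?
Bug: WHERE evaluates per row before aggregation, so AVG() is unavailable

Fix: Use a subquery for AVG and a HAVING MIN(...) filter so the condition holds for every row in the group

Corrected query:
SELECT author FROM books GROUP BY author HAVING MIN(sold) > (SELECT AVG(sold) FROM books)

Result:
(no rows)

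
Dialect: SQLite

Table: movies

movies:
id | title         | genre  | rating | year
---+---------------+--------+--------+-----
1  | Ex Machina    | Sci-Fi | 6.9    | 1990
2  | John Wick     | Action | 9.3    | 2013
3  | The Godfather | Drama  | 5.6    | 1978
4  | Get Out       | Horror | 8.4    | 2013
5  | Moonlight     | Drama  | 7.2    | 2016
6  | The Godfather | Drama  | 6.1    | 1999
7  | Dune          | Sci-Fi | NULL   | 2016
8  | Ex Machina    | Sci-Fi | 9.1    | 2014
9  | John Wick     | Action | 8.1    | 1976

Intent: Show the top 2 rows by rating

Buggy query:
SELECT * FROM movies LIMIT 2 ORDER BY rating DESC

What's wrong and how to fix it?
Bug: LIMIT must come after ORDER BY

Fix: Sort with ORDER BY, then apply LIMIT

Corrected query:
SELECT * FROM movies ORDER BY rating DESC LIMIT 2

Result:
id | title      | genre  | rating | year
---+------------+--------+--------+-----
2  | John Wick  | Action | 9.3    | 2013
8  | Ex Machina | Sci-Fi | 9.1    | 2014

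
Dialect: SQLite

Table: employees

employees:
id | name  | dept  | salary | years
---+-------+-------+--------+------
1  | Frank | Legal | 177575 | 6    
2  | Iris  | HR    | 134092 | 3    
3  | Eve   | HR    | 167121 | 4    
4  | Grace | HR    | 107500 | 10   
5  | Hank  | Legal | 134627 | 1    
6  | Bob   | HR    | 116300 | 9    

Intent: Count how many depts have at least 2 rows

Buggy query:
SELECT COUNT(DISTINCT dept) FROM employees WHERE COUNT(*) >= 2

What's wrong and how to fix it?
Bug: WHERE filters individual rows, not groups, so a group-level COUNT is invalid there

Fix: Group first with HAVING COUNT(*) >= 2, then COUNT the resulting groups

Corrected query:
SELECT COUNT(*) FROM (SELECT dept FROM employees GROUP BY dept HAVING COUNT(*) >= 2)

Result:
COUNT(*)
--------
2       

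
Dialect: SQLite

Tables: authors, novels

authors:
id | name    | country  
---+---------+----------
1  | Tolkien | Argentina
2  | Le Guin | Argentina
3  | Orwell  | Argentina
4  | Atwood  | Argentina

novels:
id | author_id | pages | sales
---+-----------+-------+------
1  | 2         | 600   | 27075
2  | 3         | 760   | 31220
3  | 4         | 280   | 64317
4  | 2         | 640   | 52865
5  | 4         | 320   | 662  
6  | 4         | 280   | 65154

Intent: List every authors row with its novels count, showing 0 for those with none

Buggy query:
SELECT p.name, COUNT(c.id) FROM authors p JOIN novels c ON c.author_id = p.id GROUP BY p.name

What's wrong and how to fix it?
Bug: INNER JOIN drops authors rows that have no matching novels rows

Fix: Use LEFT JOIN so parents without children still appear (COUNT(c.id) gives 0)

Corrected query:
SELECT p.name, COUNT(c.id) FROM authors p LEFT JOIN novels c ON c.author_id = p.id GROUP BY p.name

Result:
name    | COUNT(c.id)
--------+------------
Atwood  | 3          
Le Guin | 2          
Orwell  | 1          
Tolkien | 0          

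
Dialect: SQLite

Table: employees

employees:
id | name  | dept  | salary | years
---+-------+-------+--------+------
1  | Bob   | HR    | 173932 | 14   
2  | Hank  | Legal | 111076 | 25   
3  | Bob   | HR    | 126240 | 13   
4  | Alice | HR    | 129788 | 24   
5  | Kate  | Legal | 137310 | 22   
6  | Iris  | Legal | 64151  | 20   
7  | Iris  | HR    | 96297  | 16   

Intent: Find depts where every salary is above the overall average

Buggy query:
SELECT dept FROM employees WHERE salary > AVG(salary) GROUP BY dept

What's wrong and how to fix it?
Bug: WHERE evaluates per row before aggregation, so AVG() is unavailable

Fix: Use a subquery for AVG and a HAVING MIN(...) filter so the condition holds for every row in the group

Corrected query:
SELECT dept FROM employees GROUP BY dept HAVING MIN(salary) > (SELECT AVG(salary) FROM employees)

Result:
(no rows)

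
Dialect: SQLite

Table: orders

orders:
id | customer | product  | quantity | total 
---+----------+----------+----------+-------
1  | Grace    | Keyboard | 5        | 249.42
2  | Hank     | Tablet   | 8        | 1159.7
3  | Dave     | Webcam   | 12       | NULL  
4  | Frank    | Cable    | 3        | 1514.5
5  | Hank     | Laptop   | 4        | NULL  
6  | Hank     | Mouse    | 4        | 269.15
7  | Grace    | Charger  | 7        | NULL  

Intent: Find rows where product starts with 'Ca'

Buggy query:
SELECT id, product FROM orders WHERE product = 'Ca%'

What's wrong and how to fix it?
Bug: Wildcards only work with LIKE; '=' treats '%' as a literal character

Fix: Use LIKE for wildcard pattern matching

Corrected query:
SELECT id, product FROM orders WHERE product LIKE 'Ca%'

Result:
id | product
---+--------
4  | Cable  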